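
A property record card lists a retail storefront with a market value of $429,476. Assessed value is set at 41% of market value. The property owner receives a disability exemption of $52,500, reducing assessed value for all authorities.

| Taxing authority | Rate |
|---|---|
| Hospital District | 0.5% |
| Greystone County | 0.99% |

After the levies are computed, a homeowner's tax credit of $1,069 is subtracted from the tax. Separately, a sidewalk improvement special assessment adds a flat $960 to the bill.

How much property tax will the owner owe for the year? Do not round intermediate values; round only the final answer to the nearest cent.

Assessed value = $429,476 × 0.41 = $176,085.16
Taxable value = $176,085.16 − $52,500 = $123,585.16
Hospital District: $123,585.16 × 0.005 = $617.9258
Greystone County: $123,585.16 × 0.0099 = $1,223.493084
Levies subtotal = $1,841.418884
After credit = $1,841.418884 − $1,069 = $772.418884
Total = $772.418884 + $960 = $1,732.418884

$1,732.42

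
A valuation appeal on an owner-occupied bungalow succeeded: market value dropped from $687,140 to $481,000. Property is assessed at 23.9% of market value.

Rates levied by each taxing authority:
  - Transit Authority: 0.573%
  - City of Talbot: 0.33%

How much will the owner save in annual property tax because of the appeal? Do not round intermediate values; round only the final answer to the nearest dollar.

$445

Old assessed value = $687,140 × 0.239 = $164,226.46
New assessed value = $481,000 × 0.239 = $114,959
Combined rate = 0.00573 + 0.0033 = 0.00903
Old tax = $164,226.46 × 0.00903 = $1,482.9649338
New tax = $114,959 × 0.00903 = $1,038.07977
Reduction = $1,482.9649338 − $1,038.07977 = $444.8851638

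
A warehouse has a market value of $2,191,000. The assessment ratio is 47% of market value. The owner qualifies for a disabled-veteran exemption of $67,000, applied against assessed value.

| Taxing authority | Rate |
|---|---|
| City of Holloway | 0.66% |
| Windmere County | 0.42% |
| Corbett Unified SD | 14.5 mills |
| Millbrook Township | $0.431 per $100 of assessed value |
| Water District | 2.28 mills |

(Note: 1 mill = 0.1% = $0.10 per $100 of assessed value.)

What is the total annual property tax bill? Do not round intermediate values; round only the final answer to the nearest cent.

$30,702.74

Assessed value = $2,191,000 × 0.47 = $1,029,770
Taxable value = $1,029,770 − $67,000 = $962,770
City of Holloway: $962,770 × 0.0066 = $6,354.282
Windmere County: $962,770 × 0.0042 = $4,043.634
Corbett Unified SD: $962,770 × 0.0145 = $13,960.165
Millbrook Township: $962,770 × 0.00431 = $4,149.5387
Water District: $962,770 × 0.00228 = $2,195.1156
Total = $30,702.7353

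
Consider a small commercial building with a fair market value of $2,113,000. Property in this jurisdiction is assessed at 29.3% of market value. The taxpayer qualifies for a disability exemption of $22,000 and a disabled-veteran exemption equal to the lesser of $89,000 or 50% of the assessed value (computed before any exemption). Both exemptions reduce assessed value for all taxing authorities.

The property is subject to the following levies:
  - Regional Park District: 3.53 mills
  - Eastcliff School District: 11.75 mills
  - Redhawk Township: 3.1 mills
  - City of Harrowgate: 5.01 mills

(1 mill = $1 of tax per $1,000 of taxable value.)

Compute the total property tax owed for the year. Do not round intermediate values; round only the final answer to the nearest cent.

Assessed value = $2,113,000 × 0.293 = $619,109
Disabled-veteran exemption = min($89,000, 50% × $619,109) = min($89,000, $309,554.5) = $89,000 (dollar cap binds)
Taxable value = $619,109 − $22,000 − $89,000 = $508,109
Regional Park District: $508,109 × 0.00353 = $1,793.62477
Eastcliff School District: $508,109 × 0.01175 = $5,970.28075
Redhawk Township: $508,109 × 0.0031 = $1,575.1379
City of Harrowgate: $508,109 × 0.00501 = $2,545.62609
Total = $11,884.66951

$11,884.67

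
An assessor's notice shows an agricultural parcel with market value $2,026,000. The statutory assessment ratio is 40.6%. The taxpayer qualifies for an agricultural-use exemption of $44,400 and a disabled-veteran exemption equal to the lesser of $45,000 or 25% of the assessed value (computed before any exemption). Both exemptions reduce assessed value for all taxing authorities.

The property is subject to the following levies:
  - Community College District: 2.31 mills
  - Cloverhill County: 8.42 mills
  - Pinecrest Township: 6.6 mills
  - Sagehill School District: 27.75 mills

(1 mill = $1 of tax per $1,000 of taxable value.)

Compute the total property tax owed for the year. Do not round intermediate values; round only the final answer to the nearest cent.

Assessed value = $2,026,000 × 0.406 = $822,556
Disabled-veteran exemption = min($45,000, 25% × $822,556) = min($45,000, $205,639) = $45,000 (dollar cap binds)
Taxable value = $822,556 − $44,400 − $45,000 = $733,156
Community College District: $733,156 × 0.00231 = $1,693.59036
Cloverhill County: $733,156 × 0.00842 = $6,173.17352
Pinecrest Township: $733,156 × 0.0066 = $4,838.8296
Sagehill School District: $733,156 × 0.02775 = $20,345.079
Total = $33,050.67248

$33,050.67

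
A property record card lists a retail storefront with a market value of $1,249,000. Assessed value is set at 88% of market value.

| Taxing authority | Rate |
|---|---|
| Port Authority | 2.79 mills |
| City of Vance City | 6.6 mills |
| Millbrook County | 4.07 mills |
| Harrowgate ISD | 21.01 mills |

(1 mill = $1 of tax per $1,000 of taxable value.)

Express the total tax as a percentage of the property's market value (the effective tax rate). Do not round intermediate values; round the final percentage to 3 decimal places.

3.033%

Assessed value = $1,249,000 × 0.88 = $1,099,120
Port Authority: $1,099,120 × 0.00279 = $3,066.5448
City of Vance City: $1,099,120 × 0.0066 = $7,254.192
Millbrook County: $1,099,120 × 0.00407 = $4,473.4184
Harrowgate ISD: $1,099,120 × 0.02101 = $23,092.5112
Total tax = $37,886.6664
Effective rate = $37,886.6664 ÷ $1,249,000 = 3.033% of market value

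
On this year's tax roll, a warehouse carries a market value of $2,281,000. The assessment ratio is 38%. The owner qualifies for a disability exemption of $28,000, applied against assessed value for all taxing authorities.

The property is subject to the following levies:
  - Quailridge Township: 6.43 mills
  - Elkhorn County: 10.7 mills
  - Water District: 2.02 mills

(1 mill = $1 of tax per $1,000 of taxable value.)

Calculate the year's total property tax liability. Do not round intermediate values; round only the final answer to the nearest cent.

Assessed value = $2,281,000 × 0.38 = $866,780
Taxable value = $866,780 − $28,000 = $838,780
Quailridge Township: $838,780 × 0.00643 = $5,393.3554
Elkhorn County: $838,780 × 0.0107 = $8,974.946
Water District: $838,780 × 0.00202 = $1,694.3356
Total = $5,393.3554 + $8,974.946 + $1,694.3356 = $16,062.637

$16,062.64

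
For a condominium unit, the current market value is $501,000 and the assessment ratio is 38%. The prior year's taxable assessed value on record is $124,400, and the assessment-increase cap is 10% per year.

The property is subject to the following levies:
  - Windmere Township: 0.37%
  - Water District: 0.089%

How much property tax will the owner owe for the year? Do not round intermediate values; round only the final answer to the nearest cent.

$628.10

Uncapped assessed value = $501,000 × 0.38 = $190,380
Cap limit = $124,400 × 1.1 = $136,840
Taxable assessed value = min($190,380, $136,840) = $136,840 (cap binds)
Windmere Township: $136,840 × 0.0037 = $506.308
Water District: $136,840 × 0.00089 = $121.7876
Total = $628.0956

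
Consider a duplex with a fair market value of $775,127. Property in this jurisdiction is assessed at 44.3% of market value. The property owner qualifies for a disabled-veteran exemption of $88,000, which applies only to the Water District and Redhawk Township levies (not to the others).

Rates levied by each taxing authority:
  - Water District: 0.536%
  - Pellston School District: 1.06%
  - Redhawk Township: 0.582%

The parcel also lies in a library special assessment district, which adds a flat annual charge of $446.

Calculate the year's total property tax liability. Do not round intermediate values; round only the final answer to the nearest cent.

$6,941.00

Assessed value = $775,127 × 0.443 = $343,381.261
Water District: ($343,381.261 − $88,000) × 0.00536 = $255,381.261 × 0.00536 = $1,368.84355896
Pellston School District: $343,381.261 × 0.0106 = $3,639.8413666
Redhawk Township: ($343,381.261 − $88,000) × 0.00582 = $255,381.261 × 0.00582 = $1,486.31893902
Levies subtotal = $6,495.00386458
Total = $6,495.00386458 + $446 = $6,941.00386458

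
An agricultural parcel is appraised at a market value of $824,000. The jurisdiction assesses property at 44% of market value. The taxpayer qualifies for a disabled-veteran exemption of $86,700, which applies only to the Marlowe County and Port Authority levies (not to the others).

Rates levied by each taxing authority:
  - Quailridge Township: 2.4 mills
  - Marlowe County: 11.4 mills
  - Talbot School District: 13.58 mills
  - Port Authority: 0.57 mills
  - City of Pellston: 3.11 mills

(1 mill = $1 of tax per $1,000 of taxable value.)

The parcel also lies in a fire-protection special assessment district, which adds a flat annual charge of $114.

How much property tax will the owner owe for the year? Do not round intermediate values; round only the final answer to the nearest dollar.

Assessed value = $824,000 × 0.44 = $362,560
Quailridge Township: $362,560 × 0.0024 = $870.144
Marlowe County: ($362,560 − $86,700) × 0.0114 = $275,860 × 0.0114 = $3,144.804
Talbot School District: $362,560 × 0.01358 = $4,923.5648
Port Authority: ($362,560 − $86,700) × 0.00057 = $275,860 × 0.00057 = $157.2402
City of Pellston: $362,560 × 0.00311 = $1,127.5616
Levies subtotal = $10,223.3146
Total = $10,223.3146 + $114 = $10,337.3146

$10,337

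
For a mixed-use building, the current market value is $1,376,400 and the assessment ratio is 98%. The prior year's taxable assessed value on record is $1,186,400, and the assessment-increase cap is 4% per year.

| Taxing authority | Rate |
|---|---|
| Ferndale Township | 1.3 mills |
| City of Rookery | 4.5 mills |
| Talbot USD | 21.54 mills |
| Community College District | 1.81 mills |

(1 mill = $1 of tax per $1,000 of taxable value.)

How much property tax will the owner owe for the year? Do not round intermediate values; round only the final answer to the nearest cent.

Uncapped assessed value = $1,376,400 × 0.98 = $1,348,872
Cap limit = $1,186,400 × 1.04 = $1,233,856
Taxable assessed value = min($1,348,872, $1,233,856) = $1,233,856 (cap binds)
Ferndale Township: $1,233,856 × 0.0013 = $1,604.0128
City of Rookery: $1,233,856 × 0.0045 = $5,552.352
Talbot USD: $1,233,856 × 0.02154 = $26,577.25824
Community College District: $1,233,856 × 0.00181 = $2,233.27936
Total = $35,966.9024

$35,966.90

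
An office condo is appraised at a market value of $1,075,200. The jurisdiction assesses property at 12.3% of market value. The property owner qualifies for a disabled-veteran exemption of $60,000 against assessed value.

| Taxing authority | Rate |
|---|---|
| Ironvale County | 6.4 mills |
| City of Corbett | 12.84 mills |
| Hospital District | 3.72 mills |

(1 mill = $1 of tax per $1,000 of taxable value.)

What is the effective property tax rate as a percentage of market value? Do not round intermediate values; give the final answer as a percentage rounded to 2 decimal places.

Assessed value = $1,075,200 × 0.123 = $132,249.6
Taxable value = $132,249.6 − $60,000 = $72,249.6
Ironvale County: $72,249.6 × 0.0064 = $462.39744
City of Corbett: $72,249.6 × 0.01284 = $927.684864
Hospital District: $72,249.6 × 0.00372 = $268.768512
Total tax = $1,658.850816
Effective rate = $1,658.850816 ÷ $1,075,200 = 0.15% of market value

0.15%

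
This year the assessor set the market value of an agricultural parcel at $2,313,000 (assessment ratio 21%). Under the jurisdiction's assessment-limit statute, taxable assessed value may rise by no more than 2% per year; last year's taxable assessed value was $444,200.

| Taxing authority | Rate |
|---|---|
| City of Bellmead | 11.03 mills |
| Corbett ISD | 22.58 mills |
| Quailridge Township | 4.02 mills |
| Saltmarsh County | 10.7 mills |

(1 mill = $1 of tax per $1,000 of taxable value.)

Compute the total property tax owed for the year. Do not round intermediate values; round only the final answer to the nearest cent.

$21,897.55

Uncapped assessed value = $2,313,000 × 0.21 = $485,730
Cap limit = $444,200 × 1.02 = $453,084
Taxable assessed value = min($485,730, $453,084) = $453,084 (cap binds)
City of Bellmead: $453,084 × 0.01103 = $4,997.51652
Corbett ISD: $453,084 × 0.02258 = $10,230.63672
Quailridge Township: $453,084 × 0.00402 = $1,821.39768
Saltmarsh County: $453,084 × 0.0107 = $4,847.9988
Total = $21,897.54972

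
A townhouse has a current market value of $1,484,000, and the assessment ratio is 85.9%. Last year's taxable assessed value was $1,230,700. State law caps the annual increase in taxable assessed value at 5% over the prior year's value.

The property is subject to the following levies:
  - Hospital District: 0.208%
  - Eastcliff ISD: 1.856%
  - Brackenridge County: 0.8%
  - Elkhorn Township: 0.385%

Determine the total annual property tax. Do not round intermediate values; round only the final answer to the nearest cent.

$41,416.82

Uncapped assessed value = $1,484,000 × 0.859 = $1,274,756
Cap limit = $1,230,700 × 1.05 = $1,292,235
Taxable assessed value = min($1,274,756, $1,292,235) = $1,274,756 (cap does not bind)
Hospital District: $1,274,756 × 0.00208 = $2,651.49248
Eastcliff ISD: $1,274,756 × 0.01856 = $23,659.47136
Brackenridge County: $1,274,756 × 0.008 = $10,198.048
Elkhorn Township: $1,274,756 × 0.00385 = $4,907.8106
Total = $41,416.82244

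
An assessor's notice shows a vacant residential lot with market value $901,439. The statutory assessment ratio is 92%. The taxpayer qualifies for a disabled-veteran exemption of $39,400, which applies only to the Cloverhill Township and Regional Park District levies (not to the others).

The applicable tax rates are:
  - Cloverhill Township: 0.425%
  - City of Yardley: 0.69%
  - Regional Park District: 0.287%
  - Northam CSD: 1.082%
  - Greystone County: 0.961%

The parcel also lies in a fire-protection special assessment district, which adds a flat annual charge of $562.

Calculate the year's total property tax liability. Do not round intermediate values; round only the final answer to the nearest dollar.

$28,852

Assessed value = $901,439 × 0.92 = $829,323.88
Cloverhill Township: ($829,323.88 − $39,400) × 0.00425 = $789,923.88 × 0.00425 = $3,357.17649
City of Yardley: $829,323.88 × 0.0069 = $5,722.334772
Regional Park District: ($829,323.88 − $39,400) × 0.00287 = $789,923.88 × 0.00287 = $2,267.0815356
Northam CSD: $829,323.88 × 0.01082 = $8,973.2843816
Greystone County: $829,323.88 × 0.00961 = $7,969.8024868
Levies subtotal = $28,289.679666
Total = $28,289.679666 + $562 = $28,851.679666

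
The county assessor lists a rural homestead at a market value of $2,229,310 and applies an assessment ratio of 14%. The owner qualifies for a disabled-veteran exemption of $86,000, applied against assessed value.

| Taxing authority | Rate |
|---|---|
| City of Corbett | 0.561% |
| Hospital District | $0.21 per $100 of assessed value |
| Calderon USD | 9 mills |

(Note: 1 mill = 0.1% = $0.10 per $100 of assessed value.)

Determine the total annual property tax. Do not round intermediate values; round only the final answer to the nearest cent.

Assessed value = $2,229,310 × 0.14 = $312,103.4
Taxable value = $312,103.4 − $86,000 = $226,103.4
City of Corbett: $226,103.4 × 0.00561 = $1,268.440074
Hospital District: $226,103.4 × 0.0021 = $474.81714
Calderon USD: $226,103.4 × 0.009 = $2,034.9306
Total = $3,778.187814

$3,778.19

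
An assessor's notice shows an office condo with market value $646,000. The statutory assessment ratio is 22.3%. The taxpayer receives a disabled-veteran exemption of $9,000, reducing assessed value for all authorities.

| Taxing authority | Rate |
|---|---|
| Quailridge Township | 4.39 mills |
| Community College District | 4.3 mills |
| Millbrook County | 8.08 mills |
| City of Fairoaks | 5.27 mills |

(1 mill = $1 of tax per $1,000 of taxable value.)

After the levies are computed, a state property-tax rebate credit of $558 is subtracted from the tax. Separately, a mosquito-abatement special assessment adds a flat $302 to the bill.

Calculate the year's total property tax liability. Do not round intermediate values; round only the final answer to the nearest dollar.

Assessed value = $646,000 × 0.223 = $144,058
Taxable value = $144,058 − $9,000 = $135,058
Quailridge Township: $135,058 × 0.00439 = $592.90462
Community College District: $135,058 × 0.0043 = $580.7494
Millbrook County: $135,058 × 0.00808 = $1,091.26864
City of Fairoaks: $135,058 × 0.00527 = $711.75566
Levies subtotal = $2,976.67832
After credit = $2,976.67832 − $558 = $2,418.67832
Total = $2,418.67832 + $302 = $2,720.67832

$2,721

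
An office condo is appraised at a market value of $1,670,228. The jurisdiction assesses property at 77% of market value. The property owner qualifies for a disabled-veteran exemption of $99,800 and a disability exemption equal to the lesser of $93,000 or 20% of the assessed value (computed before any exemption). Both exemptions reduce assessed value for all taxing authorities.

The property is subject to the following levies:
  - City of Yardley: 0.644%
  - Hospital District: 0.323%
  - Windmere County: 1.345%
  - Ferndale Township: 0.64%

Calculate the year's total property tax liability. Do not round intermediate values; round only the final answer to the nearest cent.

Assessed value = $1,670,228 × 0.77 = $1,286,075.56
Disability exemption = min($93,000, 20% × $1,286,075.56) = min($93,000, $257,215.112) = $93,000 (dollar cap binds)
Taxable value = $1,286,075.56 − $99,800 − $93,000 = $1,093,275.56
City of Yardley: $1,093,275.56 × 0.00644 = $7,040.6946064
Hospital District: $1,093,275.56 × 0.00323 = $3,531.2800588
Windmere County: $1,093,275.56 × 0.01345 = $14,704.556282
Ferndale Township: $1,093,275.56 × 0.0064 = $6,996.963584
Total = $32,273.4945312

$32,273.49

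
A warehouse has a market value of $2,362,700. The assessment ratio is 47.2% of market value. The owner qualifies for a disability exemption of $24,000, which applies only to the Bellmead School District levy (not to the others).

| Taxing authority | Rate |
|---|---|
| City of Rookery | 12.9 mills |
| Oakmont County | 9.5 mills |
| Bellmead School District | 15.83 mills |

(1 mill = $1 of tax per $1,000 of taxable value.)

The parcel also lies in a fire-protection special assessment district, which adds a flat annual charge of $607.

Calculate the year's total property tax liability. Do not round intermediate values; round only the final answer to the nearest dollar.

Assessed value = $2,362,700 × 0.472 = $1,115,194.4
City of Rookery: $1,115,194.4 × 0.0129 = $14,386.00776
Oakmont County: $1,115,194.4 × 0.0095 = $10,594.3468
Bellmead School District: ($1,115,194.4 − $24,000) × 0.01583 = $1,091,194.4 × 0.01583 = $17,273.607352
Levies subtotal = $42,253.961912
Total = $42,253.961912 + $607 = $42,860.961912

$42,861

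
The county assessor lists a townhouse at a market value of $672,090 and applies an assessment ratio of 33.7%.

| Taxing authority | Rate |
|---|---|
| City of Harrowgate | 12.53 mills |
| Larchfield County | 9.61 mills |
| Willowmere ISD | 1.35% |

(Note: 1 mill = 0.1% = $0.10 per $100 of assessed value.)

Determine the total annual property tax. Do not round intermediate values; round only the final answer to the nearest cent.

Assessed value = $672,090 × 0.337 = $226,494.33
City of Harrowgate: $226,494.33 × 0.01253 = $2,837.9739549
Larchfield County: $226,494.33 × 0.00961 = $2,176.6105113
Willowmere ISD: $226,494.33 × 0.0135 = $3,057.673455
Total = $8,072.2579212

$8,072.26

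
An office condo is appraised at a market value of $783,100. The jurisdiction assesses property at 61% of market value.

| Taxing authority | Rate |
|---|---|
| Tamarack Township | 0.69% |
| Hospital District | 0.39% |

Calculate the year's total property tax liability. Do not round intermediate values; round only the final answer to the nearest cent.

$5,159.06

Assessed value = $783,100 × 0.61 = $477,691
Tamarack Township: $477,691 × 0.0069 = $3,296.0679
Hospital District: $477,691 × 0.0039 = $1,862.9949
Total = $3,296.0679 + $1,862.9949 = $5,159.0628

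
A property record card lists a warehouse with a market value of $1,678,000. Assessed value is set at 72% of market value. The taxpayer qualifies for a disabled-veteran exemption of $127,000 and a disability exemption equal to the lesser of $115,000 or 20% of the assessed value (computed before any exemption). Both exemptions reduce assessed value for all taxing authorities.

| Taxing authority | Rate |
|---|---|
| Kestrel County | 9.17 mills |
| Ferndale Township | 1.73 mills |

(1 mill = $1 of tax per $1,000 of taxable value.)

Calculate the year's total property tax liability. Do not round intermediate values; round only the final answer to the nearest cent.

$10,531.14

Assessed value = $1,678,000 × 0.72 = $1,208,160
Disability exemption = min($115,000, 20% × $1,208,160) = min($115,000, $241,632) = $115,000 (dollar cap binds)
Taxable value = $1,208,160 − $127,000 − $115,000 = $966,160
Kestrel County: $966,160 × 0.00917 = $8,859.6872
Ferndale Township: $966,160 × 0.00173 = $1,671.4568
Total = $10,531.144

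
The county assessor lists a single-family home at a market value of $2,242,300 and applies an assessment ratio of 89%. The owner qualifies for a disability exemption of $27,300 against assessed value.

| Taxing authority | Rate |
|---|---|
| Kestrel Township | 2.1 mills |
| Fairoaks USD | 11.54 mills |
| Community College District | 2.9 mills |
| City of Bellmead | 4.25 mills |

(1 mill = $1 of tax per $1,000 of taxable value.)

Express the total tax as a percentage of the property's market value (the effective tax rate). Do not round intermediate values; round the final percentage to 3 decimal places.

1.825%

Assessed value = $2,242,300 × 0.89 = $1,995,647
Taxable value = $1,995,647 − $27,300 = $1,968,347
Kestrel Township: $1,968,347 × 0.0021 = $4,133.5287
Fairoaks USD: $1,968,347 × 0.01154 = $22,714.72438
Community College District: $1,968,347 × 0.0029 = $5,708.2063
City of Bellmead: $1,968,347 × 0.00425 = $8,365.47475
Total tax = $40,921.93413
Effective rate = $40,921.93413 ÷ $2,242,300 = 1.825% of market value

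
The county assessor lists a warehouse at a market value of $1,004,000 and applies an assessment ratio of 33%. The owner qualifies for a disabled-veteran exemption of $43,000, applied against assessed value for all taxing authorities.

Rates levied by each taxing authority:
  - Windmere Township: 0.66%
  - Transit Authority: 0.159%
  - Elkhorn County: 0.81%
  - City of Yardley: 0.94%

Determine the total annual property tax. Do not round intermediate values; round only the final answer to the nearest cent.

$7,406.94

Assessed value = $1,004,000 × 0.33 = $331,320
Taxable value = $331,320 − $43,000 = $288,320
Windmere Township: $288,320 × 0.0066 = $1,902.912
Transit Authority: $288,320 × 0.00159 = $458.4288
Elkhorn County: $288,320 × 0.0081 = $2,335.392
City of Yardley: $288,320 × 0.0094 = $2,710.208
Total = $1,902.912 + $458.4288 + $2,335.392 + $2,710.208 = $7,406.9408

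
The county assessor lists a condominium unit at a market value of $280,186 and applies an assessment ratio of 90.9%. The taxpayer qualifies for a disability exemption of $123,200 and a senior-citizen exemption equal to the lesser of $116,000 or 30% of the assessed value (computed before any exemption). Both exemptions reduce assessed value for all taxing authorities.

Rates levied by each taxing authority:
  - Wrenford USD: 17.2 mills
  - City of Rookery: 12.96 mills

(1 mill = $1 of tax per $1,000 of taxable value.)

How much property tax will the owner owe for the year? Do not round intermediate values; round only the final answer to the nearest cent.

$1,661.28

Assessed value = $280,186 × 0.909 = $254,689.074
Senior-citizen exemption = min($116,000, 30% × $254,689.074) = min($116,000, $76,406.7222) = $76,406.7222 (percentage binds)
Taxable value = $254,689.074 − $123,200 − $76,406.7222 = $55,082.3518
Wrenford USD: $55,082.3518 × 0.0172 = $947.41645096
City of Rookery: $55,082.3518 × 0.01296 = $713.867279328
Total = $1,661.283730288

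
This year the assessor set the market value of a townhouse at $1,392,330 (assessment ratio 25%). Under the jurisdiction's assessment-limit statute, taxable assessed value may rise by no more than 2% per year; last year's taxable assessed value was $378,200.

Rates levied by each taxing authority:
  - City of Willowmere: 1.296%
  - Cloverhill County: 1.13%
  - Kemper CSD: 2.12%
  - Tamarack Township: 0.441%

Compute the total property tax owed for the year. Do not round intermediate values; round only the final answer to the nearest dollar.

$17,359

Uncapped assessed value = $1,392,330 × 0.25 = $348,082.5
Cap limit = $378,200 × 1.02 = $385,764
Taxable assessed value = min($348,082.5, $385,764) = $348,082.5 (cap does not bind)
City of Willowmere: $348,082.5 × 0.01296 = $4,511.1492
Cloverhill County: $348,082.5 × 0.0113 = $3,933.33225
Kemper CSD: $348,082.5 × 0.0212 = $7,379.349
Tamarack Township: $348,082.5 × 0.00441 = $1,535.043825
Total = $17,358.874275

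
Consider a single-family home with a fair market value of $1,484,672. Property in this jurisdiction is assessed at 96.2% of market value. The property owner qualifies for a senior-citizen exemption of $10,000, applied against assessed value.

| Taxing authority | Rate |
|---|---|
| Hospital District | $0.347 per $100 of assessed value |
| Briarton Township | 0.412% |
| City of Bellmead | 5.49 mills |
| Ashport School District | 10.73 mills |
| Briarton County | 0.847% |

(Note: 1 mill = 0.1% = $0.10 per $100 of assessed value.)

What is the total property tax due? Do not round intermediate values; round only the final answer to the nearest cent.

Assessed value = $1,484,672 × 0.962 = $1,428,254.464
Taxable value = $1,428,254.464 − $10,000 = $1,418,254.464
Hospital District: $1,418,254.464 × 0.00347 = $4,921.34299008
Briarton Township: $1,418,254.464 × 0.00412 = $5,843.20839168
City of Bellmead: $1,418,254.464 × 0.00549 = $7,786.21700736
Ashport School District: $1,418,254.464 × 0.01073 = $15,217.87039872
Briarton County: $1,418,254.464 × 0.00847 = $12,012.61531008
Total = $45,781.25409792

$45,781.25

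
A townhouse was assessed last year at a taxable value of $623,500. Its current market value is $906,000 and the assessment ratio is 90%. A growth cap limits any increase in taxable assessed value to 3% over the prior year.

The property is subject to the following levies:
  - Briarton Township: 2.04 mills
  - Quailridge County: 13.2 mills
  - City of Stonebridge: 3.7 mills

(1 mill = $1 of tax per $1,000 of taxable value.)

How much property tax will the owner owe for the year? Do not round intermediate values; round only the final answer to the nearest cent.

Uncapped assessed value = $906,000 × 0.9 = $815,400
Cap limit = $623,500 × 1.03 = $642,205
Taxable assessed value = min($815,400, $642,205) = $642,205 (cap binds)
Briarton Township: $642,205 × 0.00204 = $1,310.0982
Quailridge County: $642,205 × 0.0132 = $8,477.106
City of Stonebridge: $642,205 × 0.0037 = $2,376.1585
Total = $12,163.3627

$12,163.36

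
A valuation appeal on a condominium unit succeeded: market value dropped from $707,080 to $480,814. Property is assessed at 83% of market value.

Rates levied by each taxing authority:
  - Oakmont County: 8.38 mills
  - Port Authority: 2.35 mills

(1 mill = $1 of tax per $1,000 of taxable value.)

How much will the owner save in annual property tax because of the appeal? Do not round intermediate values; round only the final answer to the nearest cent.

Old assessed value = $707,080 × 0.83 = $586,876.4
New assessed value = $480,814 × 0.83 = $399,075.62
Combined rate = 0.00838 + 0.00235 = 0.01073
Old tax = $586,876.4 × 0.01073 = $6,297.183772
New tax = $399,075.62 × 0.01073 = $4,282.0814026
Reduction = $6,297.183772 − $4,282.0814026 = $2,015.1023694

$2,015.10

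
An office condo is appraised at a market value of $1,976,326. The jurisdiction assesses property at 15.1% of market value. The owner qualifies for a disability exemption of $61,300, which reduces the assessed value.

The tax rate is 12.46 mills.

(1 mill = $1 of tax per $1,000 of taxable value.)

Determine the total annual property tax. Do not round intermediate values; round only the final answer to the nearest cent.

$2,954.58

Assessed value = $1,976,326 × 0.151 = $298,425.226
Taxable value = $298,425.226 − $61,300 = $237,125.226
Tax = $237,125.226 × 0.01246 = $2,954.58031596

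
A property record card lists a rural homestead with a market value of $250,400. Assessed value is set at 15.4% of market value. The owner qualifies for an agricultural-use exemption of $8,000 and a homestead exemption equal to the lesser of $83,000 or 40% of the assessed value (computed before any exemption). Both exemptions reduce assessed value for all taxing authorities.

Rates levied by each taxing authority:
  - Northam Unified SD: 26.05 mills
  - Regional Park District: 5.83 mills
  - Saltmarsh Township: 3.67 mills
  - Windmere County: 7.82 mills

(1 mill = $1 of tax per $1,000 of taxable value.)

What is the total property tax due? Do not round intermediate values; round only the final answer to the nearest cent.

$656.49

Assessed value = $250,400 × 0.154 = $38,561.6
Homestead exemption = min($83,000, 40% × $38,561.6) = min($83,000, $15,424.64) = $15,424.64 (percentage binds)
Taxable value = $38,561.6 − $8,000 − $15,424.64 = $15,136.96
Northam Unified SD: $15,136.96 × 0.02605 = $394.317808
Regional Park District: $15,136.96 × 0.00583 = $88.2484768
Saltmarsh Township: $15,136.96 × 0.00367 = $55.5526432
Windmere County: $15,136.96 × 0.00782 = $118.3710272
Total = $656.4899552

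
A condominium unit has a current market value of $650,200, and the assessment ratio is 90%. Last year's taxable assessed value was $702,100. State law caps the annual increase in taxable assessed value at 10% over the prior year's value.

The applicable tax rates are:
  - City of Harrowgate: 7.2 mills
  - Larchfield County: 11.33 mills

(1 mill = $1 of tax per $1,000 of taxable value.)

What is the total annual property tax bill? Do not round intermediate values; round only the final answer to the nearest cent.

$10,843.39

Uncapped assessed value = $650,200 × 0.9 = $585,180
Cap limit = $702,100 × 1.1 = $772,310
Taxable assessed value = min($585,180, $772,310) = $585,180 (cap does not bind)
City of Harrowgate: $585,180 × 0.0072 = $4,213.296
Larchfield County: $585,180 × 0.01133 = $6,630.0894
Total = $10,843.3854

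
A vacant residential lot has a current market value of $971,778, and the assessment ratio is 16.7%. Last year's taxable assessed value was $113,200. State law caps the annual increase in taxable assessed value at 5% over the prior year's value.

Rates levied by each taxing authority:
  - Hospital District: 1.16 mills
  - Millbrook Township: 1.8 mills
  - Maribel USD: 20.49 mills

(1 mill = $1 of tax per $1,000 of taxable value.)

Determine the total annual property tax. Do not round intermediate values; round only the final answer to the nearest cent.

$2,787.27

Uncapped assessed value = $971,778 × 0.167 = $162,286.926
Cap limit = $113,200 × 1.05 = $118,860
Taxable assessed value = min($162,286.926, $118,860) = $118,860 (cap binds)
Hospital District: $118,860 × 0.00116 = $137.8776
Millbrook Township: $118,860 × 0.0018 = $213.948
Maribel USD: $118,860 × 0.02049 = $2,435.4414
Total = $2,787.267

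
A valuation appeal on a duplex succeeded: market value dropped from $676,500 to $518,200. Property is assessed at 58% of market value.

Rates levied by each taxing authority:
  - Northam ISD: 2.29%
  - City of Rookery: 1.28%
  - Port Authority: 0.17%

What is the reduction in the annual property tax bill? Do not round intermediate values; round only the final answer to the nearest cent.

Old assessed value = $676,500 × 0.58 = $392,370
New assessed value = $518,200 × 0.58 = $300,556
Combined rate = 0.0229 + 0.0128 + 0.0017 = 0.0374
Old tax = $392,370 × 0.0374 = $14,674.638
New tax = $300,556 × 0.0374 = $11,240.7944
Reduction = $14,674.638 − $11,240.7944 = $3,433.8436

$3,433.84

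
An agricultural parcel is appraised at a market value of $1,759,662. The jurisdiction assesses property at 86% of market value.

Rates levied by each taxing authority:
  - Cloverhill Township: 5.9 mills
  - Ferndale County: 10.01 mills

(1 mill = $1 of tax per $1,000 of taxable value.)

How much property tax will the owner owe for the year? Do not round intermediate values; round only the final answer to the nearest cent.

$24,076.75

Assessed value = $1,759,662 × 0.86 = $1,513,309.32
Cloverhill Township: $1,513,309.32 × 0.0059 = $8,928.524988
Ferndale County: $1,513,309.32 × 0.01001 = $15,148.2262932
Total = $8,928.524988 + $15,148.2262932 = $24,076.7512812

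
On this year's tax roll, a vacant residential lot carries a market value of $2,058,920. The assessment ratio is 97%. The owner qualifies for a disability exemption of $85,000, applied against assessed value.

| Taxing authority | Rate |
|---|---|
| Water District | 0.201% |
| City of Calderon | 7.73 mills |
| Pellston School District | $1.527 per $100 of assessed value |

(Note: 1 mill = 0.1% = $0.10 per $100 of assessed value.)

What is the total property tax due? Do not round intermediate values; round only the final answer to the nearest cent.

Assessed value = $2,058,920 × 0.97 = $1,997,152.4
Taxable value = $1,997,152.4 − $85,000 = $1,912,152.4
Water District: $1,912,152.4 × 0.00201 = $3,843.426324
City of Calderon: $1,912,152.4 × 0.00773 = $14,780.938052
Pellston School District: $1,912,152.4 × 0.01527 = $29,198.567148
Total = $47,822.931524

$47,822.93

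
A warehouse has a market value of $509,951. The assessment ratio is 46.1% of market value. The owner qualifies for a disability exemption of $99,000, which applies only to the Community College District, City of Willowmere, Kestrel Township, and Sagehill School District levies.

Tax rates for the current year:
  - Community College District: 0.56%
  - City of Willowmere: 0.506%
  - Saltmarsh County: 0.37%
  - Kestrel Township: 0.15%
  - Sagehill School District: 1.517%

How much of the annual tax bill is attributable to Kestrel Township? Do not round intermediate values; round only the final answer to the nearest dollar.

Assessed value = $509,951 × 0.461 = $235,087.411
Kestrel Township taxable value = $235,087.411 − $99,000 = $136,087.411
Kestrel Township levy = $136,087.411 × 0.0015 = $204.1311165

$204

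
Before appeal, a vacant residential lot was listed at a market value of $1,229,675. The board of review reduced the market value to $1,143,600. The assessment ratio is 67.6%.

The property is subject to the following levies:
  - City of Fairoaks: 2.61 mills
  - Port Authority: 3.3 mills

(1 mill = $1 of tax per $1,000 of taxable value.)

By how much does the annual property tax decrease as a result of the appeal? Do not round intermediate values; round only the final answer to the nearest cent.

Old assessed value = $1,229,675 × 0.676 = $831,260.3
New assessed value = $1,143,600 × 0.676 = $773,073.6
Combined rate = 0.00261 + 0.0033 = 0.00591
Old tax = $831,260.3 × 0.00591 = $4,912.748373
New tax = $773,073.6 × 0.00591 = $4,568.864976
Reduction = $4,912.748373 − $4,568.864976 = $343.883397

$343.88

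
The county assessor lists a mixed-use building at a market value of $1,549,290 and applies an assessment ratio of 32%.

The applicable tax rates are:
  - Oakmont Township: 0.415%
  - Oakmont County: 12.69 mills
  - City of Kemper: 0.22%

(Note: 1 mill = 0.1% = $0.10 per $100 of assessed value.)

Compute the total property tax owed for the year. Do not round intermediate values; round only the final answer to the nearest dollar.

Assessed value = $1,549,290 × 0.32 = $495,772.8
Oakmont Township: $495,772.8 × 0.00415 = $2,057.45712
Oakmont County: $495,772.8 × 0.01269 = $6,291.356832
City of Kemper: $495,772.8 × 0.0022 = $1,090.70016
Total = $9,439.514112

$9,440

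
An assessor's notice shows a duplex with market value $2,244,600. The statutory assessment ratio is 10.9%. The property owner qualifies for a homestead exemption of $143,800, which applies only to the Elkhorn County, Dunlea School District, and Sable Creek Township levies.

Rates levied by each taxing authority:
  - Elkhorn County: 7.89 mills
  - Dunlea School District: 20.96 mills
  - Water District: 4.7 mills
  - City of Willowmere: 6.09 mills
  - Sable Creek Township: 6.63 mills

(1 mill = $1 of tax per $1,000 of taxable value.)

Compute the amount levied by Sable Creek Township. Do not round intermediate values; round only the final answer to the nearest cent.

Assessed value = $2,244,600 × 0.109 = $244,661.4
Sable Creek Township taxable value = $244,661.4 − $143,800 = $100,861.4
Sable Creek Township levy = $100,861.4 × 0.00663 = $668.711082

$668.71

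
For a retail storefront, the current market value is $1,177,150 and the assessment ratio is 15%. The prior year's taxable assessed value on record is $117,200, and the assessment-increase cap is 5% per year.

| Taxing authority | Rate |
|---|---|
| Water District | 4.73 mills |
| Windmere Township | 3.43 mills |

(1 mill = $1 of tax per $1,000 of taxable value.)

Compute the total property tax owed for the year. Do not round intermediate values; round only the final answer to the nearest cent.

$1,004.17

Uncapped assessed value = $1,177,150 × 0.15 = $176,572.5
Cap limit = $117,200 × 1.05 = $123,060
Taxable assessed value = min($176,572.5, $123,060) = $123,060 (cap binds)
Water District: $123,060 × 0.00473 = $582.0738
Windmere Township: $123,060 × 0.00343 = $422.0958
Total = $1,004.1696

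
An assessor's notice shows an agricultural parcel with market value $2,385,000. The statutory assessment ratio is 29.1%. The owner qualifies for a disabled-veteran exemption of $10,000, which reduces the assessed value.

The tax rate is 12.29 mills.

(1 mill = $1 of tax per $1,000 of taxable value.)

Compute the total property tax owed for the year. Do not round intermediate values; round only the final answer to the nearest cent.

$8,406.79

Assessed value = $2,385,000 × 0.291 = $694,035
Taxable value = $694,035 − $10,000 = $684,035
Tax = $684,035 × 0.01229 = $8,406.79015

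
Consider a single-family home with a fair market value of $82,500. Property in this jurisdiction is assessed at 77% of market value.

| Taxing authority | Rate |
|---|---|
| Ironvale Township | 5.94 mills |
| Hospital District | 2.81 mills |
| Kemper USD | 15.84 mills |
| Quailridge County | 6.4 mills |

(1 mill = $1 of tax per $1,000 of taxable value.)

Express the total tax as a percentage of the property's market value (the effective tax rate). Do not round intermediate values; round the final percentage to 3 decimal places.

2.386%

Assessed value = $82,500 × 0.77 = $63,525
Ironvale Township: $63,525 × 0.00594 = $377.3385
Hospital District: $63,525 × 0.00281 = $178.50525
Kemper USD: $63,525 × 0.01584 = $1,006.236
Quailridge County: $63,525 × 0.0064 = $406.56
Total tax = $1,968.63975
Effective rate = $1,968.63975 ÷ $82,500 = 2.386% of market value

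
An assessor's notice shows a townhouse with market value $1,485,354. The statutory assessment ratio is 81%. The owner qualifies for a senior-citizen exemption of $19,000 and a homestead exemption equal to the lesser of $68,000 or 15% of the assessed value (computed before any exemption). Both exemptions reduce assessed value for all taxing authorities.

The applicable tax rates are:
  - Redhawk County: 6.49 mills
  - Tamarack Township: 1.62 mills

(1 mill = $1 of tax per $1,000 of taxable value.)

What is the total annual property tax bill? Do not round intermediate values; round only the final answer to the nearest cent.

$9,051.87

Assessed value = $1,485,354 × 0.81 = $1,203,136.74
Homestead exemption = min($68,000, 15% × $1,203,136.74) = min($68,000, $180,470.511) = $68,000 (dollar cap binds)
Taxable value = $1,203,136.74 − $19,000 − $68,000 = $1,116,136.74
Redhawk County: $1,116,136.74 × 0.00649 = $7,243.7274426
Tamarack Township: $1,116,136.74 × 0.00162 = $1,808.1415188
Total = $9,051.8689614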